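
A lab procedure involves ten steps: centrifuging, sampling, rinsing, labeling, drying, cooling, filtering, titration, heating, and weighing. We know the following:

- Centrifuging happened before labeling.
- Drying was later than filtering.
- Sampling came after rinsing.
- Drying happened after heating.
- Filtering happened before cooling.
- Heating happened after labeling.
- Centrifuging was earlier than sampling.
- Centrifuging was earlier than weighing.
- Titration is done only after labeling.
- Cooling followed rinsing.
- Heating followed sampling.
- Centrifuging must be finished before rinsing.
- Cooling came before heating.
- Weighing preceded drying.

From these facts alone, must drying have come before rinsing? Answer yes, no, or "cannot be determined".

Tracing the constraints gives rinsing → cooling → heating → drying, so rinsing must come before drying.
That means drying cannot be before rinsing.

no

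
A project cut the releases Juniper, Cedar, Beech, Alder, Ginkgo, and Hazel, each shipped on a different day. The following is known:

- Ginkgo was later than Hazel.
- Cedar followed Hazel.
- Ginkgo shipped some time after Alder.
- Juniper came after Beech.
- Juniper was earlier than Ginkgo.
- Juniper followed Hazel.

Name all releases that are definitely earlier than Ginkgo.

Directly stated before Ginkgo: Alder, Hazel, and Juniper.
Beech reaches Ginkgo via Beech → Juniper → Ginkgo.

Alder, Beech, Hazel, Juniper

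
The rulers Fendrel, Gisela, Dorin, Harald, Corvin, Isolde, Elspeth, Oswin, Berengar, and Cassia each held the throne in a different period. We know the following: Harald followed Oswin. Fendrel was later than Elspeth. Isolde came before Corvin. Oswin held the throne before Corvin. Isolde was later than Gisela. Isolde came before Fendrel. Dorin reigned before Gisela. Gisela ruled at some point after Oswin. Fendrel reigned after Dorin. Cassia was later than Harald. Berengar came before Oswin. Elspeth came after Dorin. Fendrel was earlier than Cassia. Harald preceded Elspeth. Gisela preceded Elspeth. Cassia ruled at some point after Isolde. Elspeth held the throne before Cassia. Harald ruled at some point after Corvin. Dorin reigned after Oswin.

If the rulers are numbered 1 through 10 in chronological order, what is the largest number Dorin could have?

Dorin must come before Cassia, Corvin, Elspeth, Fendrel, Gisela, Harald, and Isolde — 7 rulers forced after them.
Everything else can be placed before Dorin in some valid order, so Dorin can sit as late as position 10 − 7 = 3.

3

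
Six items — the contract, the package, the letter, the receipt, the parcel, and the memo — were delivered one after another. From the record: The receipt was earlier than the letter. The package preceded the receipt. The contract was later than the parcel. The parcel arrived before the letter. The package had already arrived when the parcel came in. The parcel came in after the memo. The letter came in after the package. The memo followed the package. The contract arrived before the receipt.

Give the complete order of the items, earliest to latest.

the package, the memo, the parcel, the contract, the receipt, the letter

The constraints fix every adjacent pair, so only one ordering works:
the package → the memo → the parcel → the contract → the receipt → the letter.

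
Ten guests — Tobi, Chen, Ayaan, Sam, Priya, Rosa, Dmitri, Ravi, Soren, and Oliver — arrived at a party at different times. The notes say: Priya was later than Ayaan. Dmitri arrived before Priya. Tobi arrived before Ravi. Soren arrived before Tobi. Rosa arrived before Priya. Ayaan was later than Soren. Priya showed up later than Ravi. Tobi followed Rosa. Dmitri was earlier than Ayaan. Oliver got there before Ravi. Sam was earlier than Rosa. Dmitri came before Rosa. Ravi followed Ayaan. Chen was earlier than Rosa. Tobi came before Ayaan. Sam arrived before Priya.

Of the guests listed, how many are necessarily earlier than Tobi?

Directly stated before Tobi: Rosa and Soren.
Chen reaches Tobi via Chen → Rosa → Tobi.
Dmitri reaches Tobi via Dmitri → Rosa → Tobi.
Sam reaches Tobi via Sam → Rosa → Tobi.
No chain forces Ayaan (or any of the others) ahead of Tobi.
That's Chen, Dmitri, Rosa, Sam, and Soren — 5 in all.

5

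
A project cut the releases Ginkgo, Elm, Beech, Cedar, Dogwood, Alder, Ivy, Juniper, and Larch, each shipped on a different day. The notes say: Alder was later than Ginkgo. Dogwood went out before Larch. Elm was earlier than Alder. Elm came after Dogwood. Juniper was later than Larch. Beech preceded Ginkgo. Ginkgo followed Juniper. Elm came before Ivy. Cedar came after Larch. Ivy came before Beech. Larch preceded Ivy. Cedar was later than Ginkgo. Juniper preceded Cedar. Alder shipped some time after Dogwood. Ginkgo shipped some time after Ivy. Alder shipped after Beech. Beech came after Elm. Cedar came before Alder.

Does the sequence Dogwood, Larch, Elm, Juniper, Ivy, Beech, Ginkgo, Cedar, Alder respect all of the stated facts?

yes

Check each stated constraint against the proposed order — e.g. Larch is ahead of Cedar; Dogwood is ahead of Alder. Every pair is in the required order; nothing is violated.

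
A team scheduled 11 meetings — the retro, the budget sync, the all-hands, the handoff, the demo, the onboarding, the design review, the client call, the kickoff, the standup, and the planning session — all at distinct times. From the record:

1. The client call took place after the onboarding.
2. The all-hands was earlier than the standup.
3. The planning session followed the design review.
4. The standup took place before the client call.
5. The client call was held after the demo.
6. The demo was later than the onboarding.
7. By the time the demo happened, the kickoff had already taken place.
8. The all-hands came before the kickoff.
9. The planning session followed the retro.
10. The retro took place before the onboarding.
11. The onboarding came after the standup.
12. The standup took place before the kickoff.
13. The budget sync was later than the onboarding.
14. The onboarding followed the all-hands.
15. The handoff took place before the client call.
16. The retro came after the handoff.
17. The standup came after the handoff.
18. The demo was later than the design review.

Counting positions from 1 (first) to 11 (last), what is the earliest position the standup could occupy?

The all-hands and the handoff must both come before the standup — 2 forced predecessors.
Nothing else is forced ahead of the standup, so its earliest slot is position 2 + 1 = 3.

3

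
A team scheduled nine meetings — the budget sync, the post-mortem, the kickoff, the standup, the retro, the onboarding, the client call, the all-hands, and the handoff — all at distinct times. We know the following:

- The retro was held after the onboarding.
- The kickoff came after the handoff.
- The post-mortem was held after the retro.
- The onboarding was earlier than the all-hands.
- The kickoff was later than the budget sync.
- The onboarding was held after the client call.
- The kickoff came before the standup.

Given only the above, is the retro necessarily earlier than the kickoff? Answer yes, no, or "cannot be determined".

cannot be determined

No chain of stated constraints runs from the retro to the kickoff, and none runs from the kickoff to the retro either.
So the relative order of the retro and the kickoff is not fixed by the given facts.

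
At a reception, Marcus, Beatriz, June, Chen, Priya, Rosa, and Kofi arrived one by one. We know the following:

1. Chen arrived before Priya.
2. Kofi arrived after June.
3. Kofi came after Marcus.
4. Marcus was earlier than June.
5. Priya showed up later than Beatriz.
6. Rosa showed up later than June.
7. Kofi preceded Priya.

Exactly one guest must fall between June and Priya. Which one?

Tracing the constraints gives June → Kofi → Priya, so Kofi sits after June and before Priya.
No other guest is forced both after June and before Priya.

Kofi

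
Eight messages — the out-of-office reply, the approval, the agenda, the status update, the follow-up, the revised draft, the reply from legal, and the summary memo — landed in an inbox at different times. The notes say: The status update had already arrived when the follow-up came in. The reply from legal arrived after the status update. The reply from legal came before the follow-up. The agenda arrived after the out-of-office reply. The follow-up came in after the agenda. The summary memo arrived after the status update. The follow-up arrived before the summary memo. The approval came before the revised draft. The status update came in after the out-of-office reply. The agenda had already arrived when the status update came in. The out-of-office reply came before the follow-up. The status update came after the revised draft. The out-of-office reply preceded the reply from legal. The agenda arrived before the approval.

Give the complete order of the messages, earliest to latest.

The constraints fix every adjacent pair, so only one ordering works:
the out-of-office reply → the agenda → the approval → the revised draft → the status update → the reply from legal → the follow-up → the summary memo.

the out-of-office reply, the agenda, the approval, the revised draft, the status update, the reply from legal, the follow-up, the summary memo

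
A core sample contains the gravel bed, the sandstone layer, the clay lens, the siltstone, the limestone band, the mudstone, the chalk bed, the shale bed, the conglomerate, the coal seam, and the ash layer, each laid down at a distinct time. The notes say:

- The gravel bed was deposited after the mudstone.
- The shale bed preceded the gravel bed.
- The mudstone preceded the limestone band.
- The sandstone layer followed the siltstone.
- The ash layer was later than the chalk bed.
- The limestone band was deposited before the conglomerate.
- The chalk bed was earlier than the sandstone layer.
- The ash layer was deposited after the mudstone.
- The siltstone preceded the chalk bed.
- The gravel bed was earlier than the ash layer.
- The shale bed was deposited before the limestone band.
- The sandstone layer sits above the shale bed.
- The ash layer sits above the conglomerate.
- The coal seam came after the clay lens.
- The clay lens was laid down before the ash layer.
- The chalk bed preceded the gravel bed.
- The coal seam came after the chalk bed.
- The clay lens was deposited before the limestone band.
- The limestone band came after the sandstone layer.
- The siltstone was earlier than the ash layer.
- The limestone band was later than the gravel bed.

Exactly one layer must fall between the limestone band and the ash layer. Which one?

Tracing the constraints gives the limestone band → the conglomerate → the ash layer, so the conglomerate sits after the limestone band and before the ash layer.
No other layer is forced both after the limestone band and before the ash layer.

the conglomerate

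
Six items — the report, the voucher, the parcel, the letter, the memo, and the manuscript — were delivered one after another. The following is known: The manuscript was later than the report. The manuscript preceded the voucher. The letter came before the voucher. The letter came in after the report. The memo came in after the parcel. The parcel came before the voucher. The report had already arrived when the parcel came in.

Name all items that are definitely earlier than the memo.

Directly stated before the memo: the parcel.
The report reaches the memo via the report → the parcel → the memo.
No chain forces the voucher (or any of the others) ahead of the memo.

the parcel, the report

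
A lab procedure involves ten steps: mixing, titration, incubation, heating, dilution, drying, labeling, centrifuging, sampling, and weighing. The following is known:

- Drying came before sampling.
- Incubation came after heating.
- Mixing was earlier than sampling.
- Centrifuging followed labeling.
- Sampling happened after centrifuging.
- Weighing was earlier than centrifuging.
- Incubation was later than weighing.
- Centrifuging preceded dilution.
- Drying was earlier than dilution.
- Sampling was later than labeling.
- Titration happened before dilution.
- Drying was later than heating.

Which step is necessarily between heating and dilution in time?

Tracing the constraints gives heating → drying → dilution, so drying sits after heating and before dilution.
No other step is forced both after heating and before dilution.

drying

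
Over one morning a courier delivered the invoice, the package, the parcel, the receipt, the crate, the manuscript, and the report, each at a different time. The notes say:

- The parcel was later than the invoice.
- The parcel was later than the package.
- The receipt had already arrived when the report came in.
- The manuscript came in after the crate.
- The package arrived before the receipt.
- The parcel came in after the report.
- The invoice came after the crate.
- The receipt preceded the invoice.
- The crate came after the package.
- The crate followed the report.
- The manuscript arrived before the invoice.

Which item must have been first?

The package has a chain of constraints placing it before every other item, so the package must be first.

the package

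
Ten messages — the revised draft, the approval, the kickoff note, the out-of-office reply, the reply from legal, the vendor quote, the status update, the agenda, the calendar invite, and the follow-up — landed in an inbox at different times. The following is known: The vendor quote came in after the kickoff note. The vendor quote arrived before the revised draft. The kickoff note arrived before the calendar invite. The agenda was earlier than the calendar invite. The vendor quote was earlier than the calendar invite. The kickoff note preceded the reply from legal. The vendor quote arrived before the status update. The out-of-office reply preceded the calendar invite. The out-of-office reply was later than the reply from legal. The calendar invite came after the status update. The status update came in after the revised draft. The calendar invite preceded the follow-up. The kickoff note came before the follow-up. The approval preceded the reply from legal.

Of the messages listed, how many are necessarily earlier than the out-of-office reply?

Directly stated before the out-of-office reply: the reply from legal.
The approval reaches the out-of-office reply via the approval → the reply from legal → the out-of-office reply.
The kickoff note reaches the out-of-office reply via the kickoff note → the reply from legal → the out-of-office reply.
That's the approval, the kickoff note, and the reply from legal — 3 in all.

3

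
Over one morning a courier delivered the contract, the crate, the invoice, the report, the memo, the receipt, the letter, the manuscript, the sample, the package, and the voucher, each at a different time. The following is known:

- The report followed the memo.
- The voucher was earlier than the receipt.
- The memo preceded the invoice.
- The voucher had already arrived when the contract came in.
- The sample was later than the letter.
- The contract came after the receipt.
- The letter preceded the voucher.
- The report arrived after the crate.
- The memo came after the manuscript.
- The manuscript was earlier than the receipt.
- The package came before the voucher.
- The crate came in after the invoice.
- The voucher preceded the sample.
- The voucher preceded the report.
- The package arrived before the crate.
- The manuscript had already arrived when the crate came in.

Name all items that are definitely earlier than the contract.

Directly stated before the contract: the receipt and the voucher.
The letter reaches the contract via the letter → the voucher → the contract.
The manuscript reaches the contract via the manuscript → the receipt → the contract.
The package reaches the contract via the package → the voucher → the contract.
No chain forces the invoice (or any of the others) ahead of the contract.

the letter, the manuscript, the package, the receipt, the voucher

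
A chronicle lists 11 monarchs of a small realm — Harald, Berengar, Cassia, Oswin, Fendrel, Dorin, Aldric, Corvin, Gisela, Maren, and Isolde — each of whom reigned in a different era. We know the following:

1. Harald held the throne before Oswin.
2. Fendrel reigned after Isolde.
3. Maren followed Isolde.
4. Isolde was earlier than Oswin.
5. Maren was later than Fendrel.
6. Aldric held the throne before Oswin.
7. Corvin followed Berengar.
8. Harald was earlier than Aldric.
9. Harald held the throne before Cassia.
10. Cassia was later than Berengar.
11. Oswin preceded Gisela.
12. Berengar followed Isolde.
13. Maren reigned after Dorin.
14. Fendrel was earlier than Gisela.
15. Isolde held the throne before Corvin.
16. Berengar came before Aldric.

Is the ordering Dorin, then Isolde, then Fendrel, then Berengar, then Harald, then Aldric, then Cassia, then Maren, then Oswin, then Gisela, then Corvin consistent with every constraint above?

Check each stated constraint against the proposed order — e.g. Fendrel is ahead of Gisela; Isolde is ahead of Corvin. Every pair is in the required order; nothing is violated.

yes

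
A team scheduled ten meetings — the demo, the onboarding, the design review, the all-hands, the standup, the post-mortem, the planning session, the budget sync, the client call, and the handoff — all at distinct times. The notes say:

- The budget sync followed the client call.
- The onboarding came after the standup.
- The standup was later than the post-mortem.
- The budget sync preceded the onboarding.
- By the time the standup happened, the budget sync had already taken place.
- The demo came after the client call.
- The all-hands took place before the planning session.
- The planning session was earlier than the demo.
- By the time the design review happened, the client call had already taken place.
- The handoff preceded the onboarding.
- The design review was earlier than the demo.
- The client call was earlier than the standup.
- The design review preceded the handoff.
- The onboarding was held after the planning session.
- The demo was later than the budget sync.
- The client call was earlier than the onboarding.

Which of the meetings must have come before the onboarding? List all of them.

Directly stated before the onboarding: the budget sync, the client call, the handoff, the planning session, and the standup.
The all-hands reaches the onboarding via the all-hands → the planning session → the onboarding.
The design review reaches the onboarding via the design review → the handoff → the onboarding.
The post-mortem reaches the onboarding via the post-mortem → the standup → the onboarding.
No chain forces the demo ahead of the onboarding.

the all-hands, the budget sync, the client call, the design review, the handoff, the planning session, the post-mortem, the standup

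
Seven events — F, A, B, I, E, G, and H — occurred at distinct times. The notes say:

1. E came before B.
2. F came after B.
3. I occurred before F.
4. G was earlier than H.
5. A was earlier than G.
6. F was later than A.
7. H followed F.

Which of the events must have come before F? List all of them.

A, B, E, I

Directly stated before F: A, B, and I.
E reaches F via E → B → F.
No chain forces G (or any of the others) ahead of F.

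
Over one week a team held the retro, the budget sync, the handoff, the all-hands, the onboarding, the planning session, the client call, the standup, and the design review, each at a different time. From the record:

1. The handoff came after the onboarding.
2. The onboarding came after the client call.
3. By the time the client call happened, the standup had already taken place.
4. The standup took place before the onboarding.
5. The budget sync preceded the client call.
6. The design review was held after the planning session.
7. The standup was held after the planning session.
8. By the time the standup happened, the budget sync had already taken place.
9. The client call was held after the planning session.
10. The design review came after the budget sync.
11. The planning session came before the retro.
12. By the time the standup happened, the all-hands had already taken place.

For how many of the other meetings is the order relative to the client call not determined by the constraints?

Forced before the client call: the all-hands, the budget sync, the planning session, and the standup; forced after the client call: the handoff and the onboarding.
That leaves the design review and the retro with no forced order relative to the client call — 2.

2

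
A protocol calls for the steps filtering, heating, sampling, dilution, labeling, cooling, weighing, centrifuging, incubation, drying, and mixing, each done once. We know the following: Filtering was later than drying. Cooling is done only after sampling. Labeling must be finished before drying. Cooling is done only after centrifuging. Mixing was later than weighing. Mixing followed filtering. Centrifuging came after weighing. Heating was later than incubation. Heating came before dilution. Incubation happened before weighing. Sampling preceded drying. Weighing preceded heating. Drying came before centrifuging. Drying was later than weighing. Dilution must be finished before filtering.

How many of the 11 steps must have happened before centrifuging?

Directly stated before centrifuging: drying and weighing.
Incubation reaches centrifuging via incubation → weighing → centrifuging.
Labeling reaches centrifuging via labeling → drying → centrifuging.
Sampling reaches centrifuging via sampling → drying → centrifuging.
No chain forces mixing (or any of the others) ahead of centrifuging.
That's drying, incubation, labeling, sampling, and weighing — 5 in all.

5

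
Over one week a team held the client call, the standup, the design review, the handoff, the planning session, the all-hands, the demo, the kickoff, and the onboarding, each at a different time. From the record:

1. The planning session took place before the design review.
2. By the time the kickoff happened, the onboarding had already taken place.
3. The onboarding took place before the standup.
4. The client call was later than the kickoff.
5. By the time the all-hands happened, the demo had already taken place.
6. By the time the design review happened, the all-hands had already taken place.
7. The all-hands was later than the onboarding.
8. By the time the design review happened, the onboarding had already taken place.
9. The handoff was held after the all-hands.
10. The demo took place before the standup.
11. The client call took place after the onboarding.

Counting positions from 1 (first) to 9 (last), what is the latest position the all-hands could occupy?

The all-hands must come before the design review and the handoff — 2 meetings forced after it.
Everything else can be placed before the all-hands in some valid order, so the all-hands can sit as late as position 9 − 2 = 7.

7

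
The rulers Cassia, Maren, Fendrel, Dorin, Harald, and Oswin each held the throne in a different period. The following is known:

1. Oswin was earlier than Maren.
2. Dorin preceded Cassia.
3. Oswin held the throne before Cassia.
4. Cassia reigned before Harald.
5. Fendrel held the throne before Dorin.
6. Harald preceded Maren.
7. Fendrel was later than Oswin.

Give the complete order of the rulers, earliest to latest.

The constraints fix every adjacent pair, so only one ordering works:
Oswin → Fendrel → Dorin → Cassia → Harald → Maren.

Oswin, Fendrel, Dorin, Cassia, Harald, Maren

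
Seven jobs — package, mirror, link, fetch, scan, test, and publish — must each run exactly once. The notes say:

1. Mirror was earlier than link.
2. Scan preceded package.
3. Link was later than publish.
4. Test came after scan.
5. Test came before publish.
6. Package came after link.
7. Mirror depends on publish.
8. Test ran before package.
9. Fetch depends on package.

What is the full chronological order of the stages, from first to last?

scan, test, publish, mirror, link, package, fetch

The constraints fix every adjacent pair, so only one ordering works:
scan → test → publish → mirror → link → package → fetch.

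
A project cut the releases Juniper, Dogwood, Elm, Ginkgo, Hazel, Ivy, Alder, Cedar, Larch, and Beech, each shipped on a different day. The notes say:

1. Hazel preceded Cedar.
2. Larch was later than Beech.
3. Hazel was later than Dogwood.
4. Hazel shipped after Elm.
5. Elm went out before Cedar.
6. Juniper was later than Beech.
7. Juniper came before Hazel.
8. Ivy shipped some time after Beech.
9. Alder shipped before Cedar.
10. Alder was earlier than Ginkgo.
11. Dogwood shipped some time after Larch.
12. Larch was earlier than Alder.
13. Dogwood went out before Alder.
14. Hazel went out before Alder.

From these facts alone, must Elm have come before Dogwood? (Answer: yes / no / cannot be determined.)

cannot be determined

No chain of stated constraints runs from Elm to Dogwood, and none runs from Dogwood to Elm either.
So the relative order of Elm and Dogwood is not fixed by the given facts.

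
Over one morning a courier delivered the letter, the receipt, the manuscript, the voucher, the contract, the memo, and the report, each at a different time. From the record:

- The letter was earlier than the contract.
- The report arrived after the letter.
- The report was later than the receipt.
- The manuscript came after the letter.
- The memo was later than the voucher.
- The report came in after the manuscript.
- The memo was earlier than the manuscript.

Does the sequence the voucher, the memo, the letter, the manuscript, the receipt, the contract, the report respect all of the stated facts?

yes

Check each stated constraint against the proposed order — e.g. the manuscript is ahead of the report; the letter is ahead of the report. Every pair is in the required order; nothing is violated.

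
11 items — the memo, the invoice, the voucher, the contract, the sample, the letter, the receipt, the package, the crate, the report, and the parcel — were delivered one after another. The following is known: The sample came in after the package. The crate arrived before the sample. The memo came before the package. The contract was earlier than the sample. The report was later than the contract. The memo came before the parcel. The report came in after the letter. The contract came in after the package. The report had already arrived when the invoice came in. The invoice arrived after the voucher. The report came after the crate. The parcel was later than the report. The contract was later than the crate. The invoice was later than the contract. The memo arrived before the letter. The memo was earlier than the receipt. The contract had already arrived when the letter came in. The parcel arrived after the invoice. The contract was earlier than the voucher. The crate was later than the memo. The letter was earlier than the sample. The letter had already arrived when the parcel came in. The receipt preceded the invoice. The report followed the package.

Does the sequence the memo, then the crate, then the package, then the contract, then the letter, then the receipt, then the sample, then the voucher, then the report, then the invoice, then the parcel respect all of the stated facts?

Check each stated constraint against the proposed order — e.g. the crate is ahead of the report; the memo is ahead of the parcel. Every pair is in the required order; nothing is violated.

yes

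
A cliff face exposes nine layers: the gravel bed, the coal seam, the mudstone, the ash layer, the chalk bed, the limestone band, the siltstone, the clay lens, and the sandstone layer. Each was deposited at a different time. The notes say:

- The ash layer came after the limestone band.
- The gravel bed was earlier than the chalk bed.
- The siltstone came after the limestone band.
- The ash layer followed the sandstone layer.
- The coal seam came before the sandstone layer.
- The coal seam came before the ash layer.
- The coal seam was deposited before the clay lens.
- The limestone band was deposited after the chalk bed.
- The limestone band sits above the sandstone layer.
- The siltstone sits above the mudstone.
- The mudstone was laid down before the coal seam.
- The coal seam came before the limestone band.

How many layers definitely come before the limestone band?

Directly stated before the limestone band: the chalk bed, the coal seam, and the sandstone layer.
The gravel bed reaches the limestone band via the gravel bed → the chalk bed → the limestone band.
The mudstone reaches the limestone band via the mudstone → the coal seam → the limestone band.
No chain forces the clay lens (or any of the others) ahead of the limestone band.
That's the chalk bed, the coal seam, the gravel bed, the mudstone, and the sandstone layer — 5 in all.

5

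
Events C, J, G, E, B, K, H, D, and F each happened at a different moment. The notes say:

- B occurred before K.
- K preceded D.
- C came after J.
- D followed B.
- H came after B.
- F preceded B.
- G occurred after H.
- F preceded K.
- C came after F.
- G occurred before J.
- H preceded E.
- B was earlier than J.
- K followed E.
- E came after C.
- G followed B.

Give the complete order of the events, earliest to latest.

The constraints fix every adjacent pair, so only one ordering works:
F → B → H → G → J → C → E → K → D.

F, B, H, G, J, C, E, K, D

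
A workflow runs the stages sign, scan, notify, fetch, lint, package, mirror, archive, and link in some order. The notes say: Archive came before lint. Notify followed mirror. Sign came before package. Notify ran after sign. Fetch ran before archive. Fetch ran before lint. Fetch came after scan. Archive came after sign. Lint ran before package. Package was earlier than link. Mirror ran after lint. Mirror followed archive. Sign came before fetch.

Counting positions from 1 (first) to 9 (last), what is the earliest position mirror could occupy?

Archive, fetch, lint, scan, and sign must all come before mirror — 5 forced predecessors.
Nothing else is forced ahead of mirror, so its earliest slot is position 5 + 1 = 6.

6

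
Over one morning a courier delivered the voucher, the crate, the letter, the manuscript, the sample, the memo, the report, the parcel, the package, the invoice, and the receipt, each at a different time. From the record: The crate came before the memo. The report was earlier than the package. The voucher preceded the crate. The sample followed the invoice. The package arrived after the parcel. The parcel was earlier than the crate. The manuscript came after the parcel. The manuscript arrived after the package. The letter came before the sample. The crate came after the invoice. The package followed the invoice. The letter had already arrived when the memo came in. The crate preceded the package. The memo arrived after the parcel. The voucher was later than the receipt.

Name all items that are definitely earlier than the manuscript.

Directly stated before the manuscript: the package and the parcel.
The crate reaches the manuscript via the crate → the package → the manuscript.
The invoice reaches the manuscript via the invoice → the package → the manuscript.
The receipt reaches the manuscript via the receipt → the voucher → the crate → the package → the manuscript.
Likewise the report and the voucher each reach the manuscript by chaining the stated constraints.

the crate, the invoice, the package, the parcel, the receipt, the report, the voucher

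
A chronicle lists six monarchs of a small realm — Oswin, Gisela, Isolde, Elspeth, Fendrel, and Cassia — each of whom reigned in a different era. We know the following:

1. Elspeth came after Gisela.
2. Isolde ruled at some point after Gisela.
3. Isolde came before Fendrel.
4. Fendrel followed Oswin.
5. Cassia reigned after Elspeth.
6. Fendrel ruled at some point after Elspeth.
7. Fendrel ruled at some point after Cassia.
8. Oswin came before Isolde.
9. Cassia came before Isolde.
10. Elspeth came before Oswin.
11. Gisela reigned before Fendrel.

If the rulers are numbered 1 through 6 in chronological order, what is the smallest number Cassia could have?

3

Elspeth and Gisela must both come before Cassia — 2 forced predecessors.
Nothing else is forced ahead of Cassia, so their earliest slot is position 2 + 1 = 3.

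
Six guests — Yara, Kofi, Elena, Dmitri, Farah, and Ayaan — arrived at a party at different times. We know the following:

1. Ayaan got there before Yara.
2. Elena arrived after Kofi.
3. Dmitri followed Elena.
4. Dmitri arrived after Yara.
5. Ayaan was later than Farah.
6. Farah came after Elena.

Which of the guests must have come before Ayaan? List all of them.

Elena, Farah, Kofi

Directly stated before Ayaan: Farah.
Elena reaches Ayaan via Elena → Farah → Ayaan.
Kofi reaches Ayaan via Kofi → Elena → Farah → Ayaan.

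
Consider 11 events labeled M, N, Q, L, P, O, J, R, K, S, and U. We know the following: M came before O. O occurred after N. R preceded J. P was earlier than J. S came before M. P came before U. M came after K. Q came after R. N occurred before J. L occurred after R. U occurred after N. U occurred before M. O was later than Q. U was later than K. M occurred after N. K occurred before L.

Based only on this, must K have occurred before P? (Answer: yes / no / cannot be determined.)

No chain of stated constraints runs from K to P, and none runs from P to K either.
So the relative order of K and P is not fixed by the given facts.

cannot be determined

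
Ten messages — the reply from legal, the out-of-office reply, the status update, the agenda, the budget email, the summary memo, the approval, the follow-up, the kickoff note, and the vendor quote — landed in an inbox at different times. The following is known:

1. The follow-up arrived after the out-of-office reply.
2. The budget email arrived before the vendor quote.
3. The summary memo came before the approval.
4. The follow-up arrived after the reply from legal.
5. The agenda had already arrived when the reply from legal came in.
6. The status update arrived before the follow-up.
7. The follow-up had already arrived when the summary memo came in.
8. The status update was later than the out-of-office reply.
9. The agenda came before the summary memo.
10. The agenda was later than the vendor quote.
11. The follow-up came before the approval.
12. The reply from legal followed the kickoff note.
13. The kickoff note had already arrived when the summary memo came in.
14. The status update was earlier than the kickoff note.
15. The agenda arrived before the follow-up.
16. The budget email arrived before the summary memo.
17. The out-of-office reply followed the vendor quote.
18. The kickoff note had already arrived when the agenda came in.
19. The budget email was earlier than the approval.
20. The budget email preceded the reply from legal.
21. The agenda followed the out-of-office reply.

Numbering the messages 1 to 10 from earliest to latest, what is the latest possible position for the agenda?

The agenda must come before the approval, the follow-up, the reply from legal, and the summary memo — 4 messages forced after it.
Everything else can be placed before the agenda in some valid order, so the agenda can sit as late as position 10 − 4 = 6.

6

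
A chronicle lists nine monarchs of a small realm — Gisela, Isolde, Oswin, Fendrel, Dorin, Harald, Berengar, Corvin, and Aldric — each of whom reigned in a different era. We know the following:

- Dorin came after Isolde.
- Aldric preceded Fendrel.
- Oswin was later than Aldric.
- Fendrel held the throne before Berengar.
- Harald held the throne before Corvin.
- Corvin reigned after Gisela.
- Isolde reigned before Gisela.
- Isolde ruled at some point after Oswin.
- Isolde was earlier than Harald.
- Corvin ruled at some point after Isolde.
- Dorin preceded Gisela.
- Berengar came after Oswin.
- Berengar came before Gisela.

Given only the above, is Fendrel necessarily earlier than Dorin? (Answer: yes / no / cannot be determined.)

cannot be determined

No chain of stated constraints runs from Fendrel to Dorin, and none runs from Dorin to Fendrel either.
So the relative order of Fendrel and Dorin is not fixed by the given facts.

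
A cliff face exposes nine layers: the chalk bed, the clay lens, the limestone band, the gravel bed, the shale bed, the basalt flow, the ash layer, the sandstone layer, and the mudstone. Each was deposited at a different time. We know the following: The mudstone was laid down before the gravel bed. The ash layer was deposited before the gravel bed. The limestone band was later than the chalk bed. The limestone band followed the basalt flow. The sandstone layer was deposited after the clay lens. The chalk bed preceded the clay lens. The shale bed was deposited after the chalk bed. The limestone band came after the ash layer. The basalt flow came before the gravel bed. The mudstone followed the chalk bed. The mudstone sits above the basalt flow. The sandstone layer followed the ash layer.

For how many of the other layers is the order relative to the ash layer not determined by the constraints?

Forced after the ash layer: the gravel bed, the limestone band, and the sandstone layer.
That leaves the basalt flow, the chalk bed, the clay lens, the mudstone, and the shale bed with no forced order relative to the ash layer — 5.

5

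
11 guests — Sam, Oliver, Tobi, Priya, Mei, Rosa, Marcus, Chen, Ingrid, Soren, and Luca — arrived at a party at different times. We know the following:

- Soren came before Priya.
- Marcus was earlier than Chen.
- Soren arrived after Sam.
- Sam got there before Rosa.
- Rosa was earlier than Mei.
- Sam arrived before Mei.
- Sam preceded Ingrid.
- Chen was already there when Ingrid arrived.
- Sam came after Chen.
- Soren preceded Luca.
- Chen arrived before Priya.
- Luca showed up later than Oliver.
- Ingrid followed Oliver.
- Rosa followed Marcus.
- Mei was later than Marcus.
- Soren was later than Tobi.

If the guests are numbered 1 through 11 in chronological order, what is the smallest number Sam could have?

3

Chen and Marcus must both come before Sam — 2 forced predecessors.
Nothing else is forced ahead of Sam, so their earliest slot is position 2 + 1 = 3.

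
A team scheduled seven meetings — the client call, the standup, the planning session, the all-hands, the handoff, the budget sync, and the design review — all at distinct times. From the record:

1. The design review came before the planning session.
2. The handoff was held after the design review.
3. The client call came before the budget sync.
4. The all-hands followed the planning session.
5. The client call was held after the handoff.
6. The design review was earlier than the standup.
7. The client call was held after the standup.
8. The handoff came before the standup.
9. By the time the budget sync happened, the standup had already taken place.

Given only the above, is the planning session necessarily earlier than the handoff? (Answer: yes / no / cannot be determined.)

cannot be determined

No chain of stated constraints runs from the planning session to the handoff, and none runs from the handoff to the planning session either.
So the relative order of the planning session and the handoff is not fixed by the given facts.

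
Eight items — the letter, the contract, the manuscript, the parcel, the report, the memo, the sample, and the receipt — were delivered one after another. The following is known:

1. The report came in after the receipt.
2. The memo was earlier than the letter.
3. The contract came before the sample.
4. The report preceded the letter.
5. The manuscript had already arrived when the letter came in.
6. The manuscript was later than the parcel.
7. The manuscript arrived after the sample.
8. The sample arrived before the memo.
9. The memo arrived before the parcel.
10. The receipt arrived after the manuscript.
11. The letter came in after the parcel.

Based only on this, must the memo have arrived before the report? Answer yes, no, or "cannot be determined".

Chain the constraints: the memo → the parcel → the manuscript → the receipt → the report. Each link is directly stated, so the memo comes before the report.

yes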